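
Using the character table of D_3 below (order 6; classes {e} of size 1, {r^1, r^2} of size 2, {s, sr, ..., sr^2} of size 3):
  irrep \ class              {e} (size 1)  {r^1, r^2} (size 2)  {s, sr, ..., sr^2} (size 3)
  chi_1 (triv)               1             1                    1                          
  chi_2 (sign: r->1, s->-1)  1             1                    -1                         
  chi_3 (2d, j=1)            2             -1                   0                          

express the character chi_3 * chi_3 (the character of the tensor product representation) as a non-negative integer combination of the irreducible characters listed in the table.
chi_3 tensor chi_3 = chi_1 + chi_2 + chi_3 (all other irreducibles have multiplicity 0).

Justification: The character of a tensor product is the pointwise product (chi_3 * chi_3)(C) = chi_3(C) * chi_3(C):
  {e}: (2)*(2), {r^1, r^2}: (-1)*(-1), {s, sr, ..., sr^2}: (0)*(0)
so (chi_3 * chi_3) takes values
  {e} -> 4, {r^1, r^2} -> 1, {s, sr, ..., sr^2} -> 0.
Now take the inner product of this character with each irreducible chi from the table, <chi_3*chi_3, chi> = (1/6) sum_C |C| (chi_3*chi_3)(C) conj(chi(C)):
  <chi_3*chi_3, chi_1> = (1/6)[1*(4)*conj(1) + 2*(1)*conj(1) + 3*(0)*conj(1)]
      = (1/6)[(4) + (2) + (0)] = 6/6 = 1
  <chi_3*chi_3, chi_2> = (1/6)[1*(4)*conj(1) + 2*(1)*conj(1) + 3*(0)*conj(-1)]
      = (1/6)[(4) + (2) + (0)] = 6/6 = 1
  <chi_3*chi_3, chi_3> = (1/6)[1*(4)*conj(2) + 2*(1)*conj(-1) + 3*(0)*conj(0)]
      = (1/6)[(8) + (-2) + (0)] = 6/6 = 1
Hence the multiplicities are chi_1: 1, chi_2: 1, chi_3: 1. Dimension check: dim(chi_3)*dim(chi_3) = 2*2 = 4 and sum (mult * dim) = 1*1 + 1*1 + 1*2 = 4.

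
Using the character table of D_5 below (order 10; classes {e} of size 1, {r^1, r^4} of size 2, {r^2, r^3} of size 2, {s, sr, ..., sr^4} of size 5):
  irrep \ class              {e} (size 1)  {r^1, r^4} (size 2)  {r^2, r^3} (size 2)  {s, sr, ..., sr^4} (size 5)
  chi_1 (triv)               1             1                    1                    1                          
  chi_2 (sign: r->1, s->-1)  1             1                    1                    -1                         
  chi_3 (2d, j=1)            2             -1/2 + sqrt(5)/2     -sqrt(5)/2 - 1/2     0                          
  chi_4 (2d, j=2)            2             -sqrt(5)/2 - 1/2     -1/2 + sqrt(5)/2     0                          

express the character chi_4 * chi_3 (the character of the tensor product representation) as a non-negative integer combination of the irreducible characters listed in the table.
chi_4 tensor chi_3 = chi_3 + chi_4 (all other irreducibles have multiplicity 0).

Details: The character of a tensor product is the pointwise product (chi_4 * chi_3)(C) = chi_4(C) * chi_3(C):
  {e}: (2)*(2), {r^1, r^4}: (-sqrt(5)/2 - 1/2)*(-1/2 + sqrt(5)/2), {r^2, r^3}: (-1/2 + sqrt(5)/2)*(-sqrt(5)/2 - 1/2), {s, sr, ..., sr^4}: (0)*(0)
so (chi_4 * chi_3) takes values
  {e} -> 4, {r^1, r^4} -> -1, {r^2, r^3} -> -1, {s, sr, ..., sr^4} -> 0.
Now take the inner product of this character with each irreducible chi from the table, <chi_4*chi_3, chi> = (1/10) sum_C |C| (chi_4*chi_3)(C) conj(chi(C)):
  <chi_4*chi_3, chi_1> = (1/10)[1*(4)*conj(1) + 2*(-1)*conj(1) + 2*(-1)*conj(1) + 5*(0)*conj(1)]
      = (1/10)[(4) + (-2) + (-2) + (0)] = 0/10 = 0
  <chi_4*chi_3, chi_2> = (1/10)[1*(4)*conj(1) + 2*(-1)*conj(1) + 2*(-1)*conj(1) + 5*(0)*conj(-1)]
      = (1/10)[(4) + (-2) + (-2) + (0)] = 0/10 = 0
  <chi_4*chi_3, chi_3> = (1/10)[1*(4)*conj(2) + 2*(-1)*conj(-1/2 + sqrt(5)/2) + 2*(-1)*conj(-sqrt(5)/2 - 1/2) + 5*(0)*conj(0)]
      = (1/10)[(8) + (1 - sqrt(5)) + (1 + sqrt(5)) + (0)] = 10/10 = 1
  <chi_4*chi_3, chi_4> = (1/10)[1*(4)*conj(2) + 2*(-1)*conj(-sqrt(5)/2 - 1/2) + 2*(-1)*conj(-1/2 + sqrt(5)/2) + 5*(0)*conj(0)]
      = (1/10)[(8) + (1 + sqrt(5)) + (1 - sqrt(5)) + (0)] = 10/10 = 1
Hence the multiplicities are chi_3: 1, chi_4: 1. Dimension check: dim(chi_4)*dim(chi_3) = 2*2 = 4 and sum (mult * dim) = 1*2 + 1*2 = 4.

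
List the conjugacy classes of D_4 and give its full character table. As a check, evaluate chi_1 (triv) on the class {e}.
Conjugacy classes: {e} of size 1, {r^2} of size 1, {r^1, r^3} of size 2, {s, sr^2, ...} of size 2, {sr, sr^3, ...} of size 2.
Character table:
  irrep \ class              {e} (size 1)  {r^2} (size 1)  {r^1, r^3} (size 2)  {s, sr^2, ...} (size 2)  {sr, sr^3, ...} (size 2)
  chi_1 (triv)               1             1               1                    1                        1                       
  chi_2 (sign: r->1, s->-1)  1             1               1                    -1                       -1                      
  chi_3 (r->-1, s->1)        1             1               -1                   1                        -1                      
  chi_4 (r->-1, s->-1)       1             1               -1                   -1                       1                       
  chi_5 (2d, j=1)            2             -2              0                    0                        0                       

Spot check: chi_1 (triv) on {e} = 1.

Argument: D_4 has order 2*4 = 8 with 5 conjugacy classes, hence 5 irreducibles. Sum of squared dims 1 + 1 + 1 + 1 + 4 = 8 = |G|. Linear characters come from the abelianisation; the 2-dimensional irreps have character r^k -> 2*cos(2*pi*j*k/4), reflections -> 0.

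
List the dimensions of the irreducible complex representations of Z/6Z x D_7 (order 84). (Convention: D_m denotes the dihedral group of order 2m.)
Dimensions: 1, 1, 1, 1, 1, 1, 1, 1, 1, 1, 1, 1, 2, 2, 2, 2, 2, 2, 2, 2, 2, 2, 2, 2, 2, 2, 2, 2, 2, 2

Working: There are 30 irreducibles (= number of conjugacy classes). Their dimensions d_i satisfy sum d_i^2 = |G| = 84: 1 + 1 + 1 + 1 + 1 + 1 + 1 + 1 + 1 + 1 + 1 + 1 + 4 + 4 + 4 + 4 + 4 + 4 + 4 + 4 + 4 + 4 + 4 + 4 + 4 + 4 + 4 + 4 + 4 + 4 = 84. (For the product with Z/6Z: each of the 6 1-dim characters of Z/6Z tensors with each irrep of D_7, giving 6 copies of each D_7-dimension.)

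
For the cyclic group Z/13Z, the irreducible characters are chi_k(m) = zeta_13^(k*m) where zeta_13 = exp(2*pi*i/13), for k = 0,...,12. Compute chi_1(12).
chi_1(12) = zeta_13^12 = exp(-2*I*pi/13)

Derivation: chi_1(12) = zeta_13^(1*12) = zeta_13^12. Since zeta_13^13 = 1, this equals zeta_13^12 = exp(2*pi*i*12/13) = exp(-2*I*pi/13).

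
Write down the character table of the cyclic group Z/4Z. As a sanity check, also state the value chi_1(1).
Character table of Z/4Z (irreps indexed chi_0,...,chi_3 with chi_k(m) = zeta_4^(k*m), zeta_4 = exp(2*pi*i/4)):
  irrep \ class  {0} (size 1)  {1} (size 1)  {2} (size 1)  {3} (size 1)
  chi_0          1             1             1             1           
  chi_1          1             I             -1            -I          
  chi_2          1             -1            1             -1          
  chi_3          1             -I            -1            I           

Spot check: chi_1(1) = zeta_4^(1*1) = zeta_4^1 = I.

Derivation: Z/4Z is abelian, so all 4 irreducible complex representations are 1-dimensional. They are given by chi_k(m) = zeta_4^(k*m) for k = 0,...,3. Row orthogonality: sum_m chi_k(m) conj(chi_l(m)) = 4 * [k = l].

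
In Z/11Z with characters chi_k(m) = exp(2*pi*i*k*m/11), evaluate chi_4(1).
chi_4(1) = zeta_11^4 = exp(8*I*pi/11)

Justification: chi_4(1) = zeta_11^(4*1) = zeta_11^4. Since zeta_11^11 = 1, this equals zeta_11^4 = exp(2*pi*i*4/11) = exp(8*I*pi/11).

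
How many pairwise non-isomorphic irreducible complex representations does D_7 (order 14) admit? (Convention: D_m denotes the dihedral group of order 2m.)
5

Why: The number of irreducible complex representations of a finite group equals its number of conjugacy classes. D_7 has 5 conjugacy classes ((n+3)/2 for n odd), so D_7 (order 14) has exactly 5 irreducible complex representations.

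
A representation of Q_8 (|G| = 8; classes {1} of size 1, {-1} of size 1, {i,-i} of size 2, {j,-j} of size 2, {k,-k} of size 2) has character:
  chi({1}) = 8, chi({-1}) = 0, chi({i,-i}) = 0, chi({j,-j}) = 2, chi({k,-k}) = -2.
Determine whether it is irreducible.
Not irreducible (reducible): <chi, chi> = 10 > 1.

<chi, chi> = (1/|G|) sum_C |C| * |chi(C)|^2 = (1/8)[1*|8|^2 + 1*|0|^2 + 2*|0|^2 + 2*|2|^2 + 2*|-2|^2]
  = (1/8)[(64) + (0) + (0) + (8) + (8)] = 80/8 = 10.
A character is irreducible iff <chi, chi> = 1, so this representation is reducible.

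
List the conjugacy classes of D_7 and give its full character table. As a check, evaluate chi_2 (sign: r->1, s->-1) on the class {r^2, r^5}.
Conjugacy classes: {e} of size 1, {r^1, r^6} of size 2, {r^2, r^5} of size 2, {r^3, r^4} of size 2, {s, sr, ..., sr^6} of size 7.
Character table:
  irrep \ class              {e} (size 1)  {r^1, r^6} (size 2)  {r^2, r^5} (size 2)  {r^3, r^4} (size 2)  {s, sr, ..., sr^6} (size 7)
  chi_1 (triv)               1             1                    1                    1                    1                          
  chi_2 (sign: r->1, s->-1)  1             1                    1                    1                    -1                         
  chi_3 (2d, j=1)            2             2*cos(2*pi/7)        -2*cos(3*pi/7)       -2*cos(pi/7)         0                          
  chi_4 (2d, j=2)            2             -2*cos(3*pi/7)       -2*cos(pi/7)         2*cos(2*pi/7)        0                          
  chi_5 (2d, j=3)            2             -2*cos(pi/7)         2*cos(2*pi/7)        -2*cos(3*pi/7)       0                          

Spot check: chi_2 (sign: r->1, s->-1) on {r^2, r^5} = 1.

Argument: D_7 has order 2*7 = 14 with 5 conjugacy classes, hence 5 irreducibles. Sum of squared dims 1 + 1 + 4 + 4 + 4 = 14 = |G|. Linear characters come from the abelianisation; the 2-dimensional irreps have character r^k -> 2*cos(2*pi*j*k/7), reflections -> 0.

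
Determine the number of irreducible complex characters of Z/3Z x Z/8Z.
24

Details: The number of irreducible complex representations of a finite group equals its number of conjugacy classes. Z/3Z x Z/8Z is abelian of order 24, so every element is its own conjugacy class: 24 classes, so Z/3Z x Z/8Z (order 24) has exactly 24 irreducible complex representations.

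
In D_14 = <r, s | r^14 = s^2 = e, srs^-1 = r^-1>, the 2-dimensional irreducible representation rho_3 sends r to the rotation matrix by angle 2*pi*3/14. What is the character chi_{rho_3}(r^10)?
chi_{rho_3}(r^10) = 2*cos(2*pi*3*10/14) = 2*cos(30*pi/7)

rho_3(r^10) is rotation by angle 2*pi*3*10/14, whose trace is 2*cos(2*pi*3*10/14) = 2*cos(30*pi/7).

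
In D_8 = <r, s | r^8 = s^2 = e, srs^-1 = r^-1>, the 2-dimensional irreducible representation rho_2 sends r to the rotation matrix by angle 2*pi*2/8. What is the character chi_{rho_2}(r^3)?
chi_{rho_2}(r^3) = 2*cos(2*pi*2*3/8) = 0

Argument: rho_2(r^3) is rotation by angle 2*pi*2*3/8, whose trace is 2*cos(2*pi*2*3/8) = 0.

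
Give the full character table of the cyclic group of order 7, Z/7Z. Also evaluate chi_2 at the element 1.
Character table of Z/7Z (irreps indexed chi_0,...,chi_6 with chi_k(m) = zeta_7^(k*m), zeta_7 = exp(2*pi*i/7)):
  irrep \ class  {0} (size 1)  {1} (size 1)    {2} (size 1)    {3} (size 1)    {4} (size 1)    {5} (size 1)    {6} (size 1)  
  chi_0          1             1               1               1               1               1               1             
  chi_1          1             exp(2*I*pi/7)   exp(4*I*pi/7)   exp(6*I*pi/7)   exp(-6*I*pi/7)  exp(-4*I*pi/7)  exp(-2*I*pi/7)
  chi_2          1             exp(4*I*pi/7)   exp(-6*I*pi/7)  exp(-2*I*pi/7)  exp(2*I*pi/7)   exp(6*I*pi/7)   exp(-4*I*pi/7)
  chi_3          1             exp(6*I*pi/7)   exp(-2*I*pi/7)  exp(4*I*pi/7)   exp(-4*I*pi/7)  exp(2*I*pi/7)   exp(-6*I*pi/7)
  chi_4          1             exp(-6*I*pi/7)  exp(2*I*pi/7)   exp(-4*I*pi/7)  exp(4*I*pi/7)   exp(-2*I*pi/7)  exp(6*I*pi/7) 
  chi_5          1             exp(-4*I*pi/7)  exp(6*I*pi/7)   exp(2*I*pi/7)   exp(-2*I*pi/7)  exp(-6*I*pi/7)  exp(4*I*pi/7) 
  chi_6          1             exp(-2*I*pi/7)  exp(-4*I*pi/7)  exp(-6*I*pi/7)  exp(6*I*pi/7)   exp(4*I*pi/7)   exp(2*I*pi/7) 

Spot check: chi_2(1) = zeta_7^(2*1) = zeta_7^2 = exp(4*I*pi/7).

Why: Z/7Z is abelian, so all 7 irreducible complex representations are 1-dimensional. They are given by chi_k(m) = zeta_7^(k*m) for k = 0,...,6. Row orthogonality: sum_m chi_k(m) conj(chi_l(m)) = 7 * [k = l].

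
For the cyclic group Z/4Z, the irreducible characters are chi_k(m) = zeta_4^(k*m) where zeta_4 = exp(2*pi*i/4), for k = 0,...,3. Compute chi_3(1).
chi_3(1) = zeta_4^3 = -I

Working: chi_3(1) = zeta_4^(3*1) = zeta_4^3. Since zeta_4^4 = 1, this equals zeta_4^3 = exp(2*pi*i*3/4) = -I.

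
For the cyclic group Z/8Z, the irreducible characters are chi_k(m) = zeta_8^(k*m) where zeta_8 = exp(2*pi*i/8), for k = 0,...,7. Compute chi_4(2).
chi_4(2) = zeta_8^8 = 1

Solution. chi_4(2) = zeta_8^(4*2) = zeta_8^8. Since zeta_8^8 = 1, this equals zeta_8^0 = exp(2*pi*i*0/8) = 1.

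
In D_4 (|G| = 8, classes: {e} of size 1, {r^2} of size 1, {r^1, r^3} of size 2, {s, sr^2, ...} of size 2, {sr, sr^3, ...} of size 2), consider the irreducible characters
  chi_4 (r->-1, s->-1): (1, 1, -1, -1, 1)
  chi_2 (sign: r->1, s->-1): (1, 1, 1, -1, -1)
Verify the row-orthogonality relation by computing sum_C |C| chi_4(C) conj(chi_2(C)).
Sum = 0; so <chi_4, chi_2> = 0 (distinct irreducibles are orthogonal).

Working: Compute term by term over conjugacy classes (|C| * chi_4(C) * conj(chi_2(C))):
  1*(1)*conj(1) + 1*(1)*conj(1) + 2*(-1)*conj(1) + 2*(-1)*conj(-1) + 2*(1)*conj(-1)
  = (1) + (1) + (-2) + (2) + (-2)
  = 0.
Dividing by |G| = 8 gives 0/8 = 0, matching the row-orthogonality relation <chi_4, chi_2> = [chi_4 = chi_2].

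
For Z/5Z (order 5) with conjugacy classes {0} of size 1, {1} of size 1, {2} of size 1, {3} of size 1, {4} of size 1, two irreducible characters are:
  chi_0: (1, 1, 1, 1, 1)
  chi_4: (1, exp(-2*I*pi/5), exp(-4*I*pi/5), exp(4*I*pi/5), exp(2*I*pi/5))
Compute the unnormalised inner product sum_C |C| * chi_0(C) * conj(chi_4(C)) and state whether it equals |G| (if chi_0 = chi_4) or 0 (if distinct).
Sum = 0; so <chi_0, chi_4> = 0 (distinct irreducibles are orthogonal).

Details: Compute term by term over conjugacy classes (|C| * chi_0(C) * conj(chi_4(C))):
  1*(1)*conj(1) + 1*(1)*conj(exp(-2*I*pi/5)) + 1*(1)*conj(exp(-4*I*pi/5)) + 1*(1)*conj(exp(4*I*pi/5)) + 1*(1)*conj(exp(2*I*pi/5))
  = (1) + (exp(2*I*pi/5)) + (exp(4*I*pi/5)) + (exp(-4*I*pi/5)) + (exp(-2*I*pi/5))
  = 0.
(Exp terms are combined using exp(i*s)*conj(exp(i*t)) = exp(i*(s-t)), and sums of them are collapsed using the identity that for every m > 1 the m distinct m-th roots of unity sum to 0, e.g. 1 + exp(2*I*pi/3) + exp(-2*I*pi/3) = 0.)
Dividing by |G| = 5 gives 0/5 = 0, matching the row-orthogonality relation <chi_0, chi_4> = [chi_0 = chi_4].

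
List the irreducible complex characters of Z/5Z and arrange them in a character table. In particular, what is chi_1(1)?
Character table of Z/5Z (irreps indexed chi_0,...,chi_4 with chi_k(m) = zeta_5^(k*m), zeta_5 = exp(2*pi*i/5)):
  irrep \ class  {0} (size 1)  {1} (size 1)    {2} (size 1)    {3} (size 1)    {4} (size 1)  
  chi_0          1             1               1               1               1             
  chi_1          1             exp(2*I*pi/5)   exp(4*I*pi/5)   exp(-4*I*pi/5)  exp(-2*I*pi/5)
  chi_2          1             exp(4*I*pi/5)   exp(-2*I*pi/5)  exp(2*I*pi/5)   exp(-4*I*pi/5)
  chi_3          1             exp(-4*I*pi/5)  exp(2*I*pi/5)   exp(-2*I*pi/5)  exp(4*I*pi/5) 
  chi_4          1             exp(-2*I*pi/5)  exp(-4*I*pi/5)  exp(4*I*pi/5)   exp(2*I*pi/5) 

Spot check: chi_1(1) = zeta_5^(1*1) = zeta_5^1 = exp(2*I*pi/5).

Derivation: Z/5Z is abelian, so all 5 irreducible complex representations are 1-dimensional. They are given by chi_k(m) = zeta_5^(k*m) for k = 0,...,4. Row orthogonality: sum_m chi_k(m) conj(chi_l(m)) = 5 * [k = l].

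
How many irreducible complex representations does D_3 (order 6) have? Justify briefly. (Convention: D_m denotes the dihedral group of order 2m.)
3

Argument: The number of irreducible complex representations of a finite group equals its number of conjugacy classes. D_3 has 3 conjugacy classes ((n+3)/2 for n odd), so D_3 (order 6) has exactly 3 irreducible complex representations.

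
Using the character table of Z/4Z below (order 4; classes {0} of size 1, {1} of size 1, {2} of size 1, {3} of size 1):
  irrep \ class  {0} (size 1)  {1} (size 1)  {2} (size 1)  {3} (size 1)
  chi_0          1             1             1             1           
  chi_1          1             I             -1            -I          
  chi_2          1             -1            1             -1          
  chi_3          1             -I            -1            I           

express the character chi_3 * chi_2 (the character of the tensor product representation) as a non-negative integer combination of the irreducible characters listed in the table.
chi_3 tensor chi_2 = chi_1 (all other irreducibles have multiplicity 0).

Proof sketch: The character of a tensor product is the pointwise product (chi_3 * chi_2)(C) = chi_3(C) * chi_2(C):
  {0}: (1)*(1), {1}: (-I)*(-1), {2}: (-1)*(1), {3}: (I)*(-1)
so (chi_3 * chi_2) takes values
  {0} -> 1, {1} -> I, {2} -> -1, {3} -> -I.
Now take the inner product of this character with each irreducible chi from the table, <chi_3*chi_2, chi> = (1/4) sum_C |C| (chi_3*chi_2)(C) conj(chi(C)):
  <chi_3*chi_2, chi_0> = (1/4)[1*(1)*conj(1) + 1*(I)*conj(1) + 1*(-1)*conj(1) + 1*(-I)*conj(1)]
      = (1/4)[(1) + (I) + (-1) + (-I)] = 0/4 = 0
  <chi_3*chi_2, chi_1> = (1/4)[1*(1)*conj(1) + 1*(I)*conj(I) + 1*(-1)*conj(-1) + 1*(-I)*conj(-I)]
      = (1/4)[(1) + (1) + (1) + (1)] = 4/4 = 1
  <chi_3*chi_2, chi_2> = (1/4)[1*(1)*conj(1) + 1*(I)*conj(-1) + 1*(-1)*conj(1) + 1*(-I)*conj(-1)]
      = (1/4)[(1) + (-I) + (-1) + (I)] = 0/4 = 0
  <chi_3*chi_2, chi_3> = (1/4)[1*(1)*conj(1) + 1*(I)*conj(-I) + 1*(-1)*conj(-1) + 1*(-I)*conj(I)]
      = (1/4)[(1) + (-1) + (1) + (-1)] = 0/4 = 0
(Exp terms are combined using exp(i*s)*conj(exp(i*t)) = exp(i*(s-t)), and sums of them are collapsed using the identity that for every m > 1 the m distinct m-th roots of unity sum to 0, e.g. 1 + exp(2*I*pi/3) + exp(-2*I*pi/3) = 0.)
Hence the multiplicities are chi_1: 1. Dimension check: dim(chi_3)*dim(chi_2) = 1*1 = 1 and sum (mult * dim) = 1*1 = 1.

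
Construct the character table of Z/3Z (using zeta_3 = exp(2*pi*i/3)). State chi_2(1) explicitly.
Character table of Z/3Z (irreps indexed chi_0,...,chi_2 with chi_k(m) = zeta_3^(k*m), zeta_3 = exp(2*pi*i/3)):
  irrep \ class  {0} (size 1)  {1} (size 1)    {2} (size 1)  
  chi_0          1             1               1             
  chi_1          1             exp(2*I*pi/3)   exp(-2*I*pi/3)
  chi_2          1             exp(-2*I*pi/3)  exp(2*I*pi/3) 

Spot check: chi_2(1) = zeta_3^(2*1) = zeta_3^2 = exp(-2*I*pi/3).

Explanation: Z/3Z is abelian, so all 3 irreducible complex representations are 1-dimensional. They are given by chi_k(m) = zeta_3^(k*m) for k = 0,...,2. Row orthogonality: sum_m chi_k(m) conj(chi_l(m)) = 3 * [k = l].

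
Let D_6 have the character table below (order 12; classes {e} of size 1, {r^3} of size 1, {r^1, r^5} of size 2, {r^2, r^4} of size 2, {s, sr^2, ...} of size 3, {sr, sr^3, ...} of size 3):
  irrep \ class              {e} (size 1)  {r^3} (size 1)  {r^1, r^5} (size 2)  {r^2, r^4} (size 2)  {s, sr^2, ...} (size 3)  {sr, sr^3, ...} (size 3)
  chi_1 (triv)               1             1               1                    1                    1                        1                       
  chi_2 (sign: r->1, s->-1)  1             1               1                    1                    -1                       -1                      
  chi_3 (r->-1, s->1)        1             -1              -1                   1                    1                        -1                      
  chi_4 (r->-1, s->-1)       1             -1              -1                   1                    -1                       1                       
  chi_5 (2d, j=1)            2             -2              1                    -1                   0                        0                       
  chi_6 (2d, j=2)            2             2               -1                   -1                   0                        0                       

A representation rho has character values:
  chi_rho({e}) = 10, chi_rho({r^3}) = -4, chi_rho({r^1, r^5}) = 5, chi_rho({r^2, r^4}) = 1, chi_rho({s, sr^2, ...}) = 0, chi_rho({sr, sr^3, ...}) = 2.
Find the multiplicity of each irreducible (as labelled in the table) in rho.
Multiplicities: chi_1: 2, chi_2: 1, chi_3: 0, chi_4: 1, chi_5: 3, chi_6: 0.

Justification: Use <chi_rho, chi> = (1/|G|) sum_C |C| * chi_rho(C) * conj(chi(C)) with |G| = 12 for each irreducible chi in the table:
  <chi_rho, chi_1> = (1/12)[1*(10)*conj(1) + 1*(-4)*conj(1) + 2*(5)*conj(1) + 2*(1)*conj(1) + 3*(0)*conj(1) + 3*(2)*conj(1)]
      = (1/12)[(10) + (-4) + (10) + (2) + (0) + (6)] = 24/12 = 2
  <chi_rho, chi_2> = (1/12)[1*(10)*conj(1) + 1*(-4)*conj(1) + 2*(5)*conj(1) + 2*(1)*conj(1) + 3*(0)*conj(-1) + 3*(2)*conj(-1)]
      = (1/12)[(10) + (-4) + (10) + (2) + (0) + (-6)] = 12/12 = 1
  <chi_rho, chi_3> = (1/12)[1*(10)*conj(1) + 1*(-4)*conj(-1) + 2*(5)*conj(-1) + 2*(1)*conj(1) + 3*(0)*conj(1) + 3*(2)*conj(-1)]
      = (1/12)[(10) + (4) + (-10) + (2) + (0) + (-6)] = 0/12 = 0
  <chi_rho, chi_4> = (1/12)[1*(10)*conj(1) + 1*(-4)*conj(-1) + 2*(5)*conj(-1) + 2*(1)*conj(1) + 3*(0)*conj(-1) + 3*(2)*conj(1)]
      = (1/12)[(10) + (4) + (-10) + (2) + (0) + (6)] = 12/12 = 1
  <chi_rho, chi_5> = (1/12)[1*(10)*conj(2) + 1*(-4)*conj(-2) + 2*(5)*conj(1) + 2*(1)*conj(-1) + 3*(0)*conj(0) + 3*(2)*conj(0)]
      = (1/12)[(20) + (8) + (10) + (-2) + (0) + (0)] = 36/12 = 3
  <chi_rho, chi_6> = (1/12)[1*(10)*conj(2) + 1*(-4)*conj(2) + 2*(5)*conj(-1) + 2*(1)*conj(-1) + 3*(0)*conj(0) + 3*(2)*conj(0)]
      = (1/12)[(20) + (-8) + (-10) + (-2) + (0) + (0)] = 0/12 = 0
Dimension check: dim(rho) = sum (mult * dim) = 2*1 + 1*1 + 0*1 + 1*1 + 3*2 + 0*2 = 10 = chi_rho(e) = 10.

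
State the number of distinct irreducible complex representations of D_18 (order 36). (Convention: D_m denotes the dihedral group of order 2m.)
12

The number of irreducible complex representations of a finite group equals its number of conjugacy classes. D_18 has 12 conjugacy classes (n/2 + 3 for n even), so D_18 (order 36) has exactly 12 irreducible complex representations.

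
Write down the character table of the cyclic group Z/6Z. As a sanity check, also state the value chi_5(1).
Character table of Z/6Z (irreps indexed chi_0,...,chi_5 with chi_k(m) = zeta_6^(k*m), zeta_6 = exp(2*pi*i/6)):
  irrep \ class  {0} (size 1)  {1} (size 1)    {2} (size 1)    {3} (size 1)  {4} (size 1)    {5} (size 1)  
  chi_0          1             1               1               1             1               1             
  chi_1          1             exp(I*pi/3)     exp(2*I*pi/3)   -1            exp(-2*I*pi/3)  exp(-I*pi/3)  
  chi_2          1             exp(2*I*pi/3)   exp(-2*I*pi/3)  1             exp(2*I*pi/3)   exp(-2*I*pi/3)
  chi_3          1             -1              1               -1            1               -1            
  chi_4          1             exp(-2*I*pi/3)  exp(2*I*pi/3)   1             exp(-2*I*pi/3)  exp(2*I*pi/3) 
  chi_5          1             exp(-I*pi/3)    exp(-2*I*pi/3)  -1            exp(2*I*pi/3)   exp(I*pi/3)   

Spot check: chi_5(1) = zeta_6^(5*1) = zeta_6^5 = exp(-I*pi/3).

Working: Z/6Z is abelian, so all 6 irreducible complex representations are 1-dimensional. They are given by chi_k(m) = zeta_6^(k*m) for k = 0,...,5. Row orthogonality: sum_m chi_k(m) conj(chi_l(m)) = 6 * [k = l].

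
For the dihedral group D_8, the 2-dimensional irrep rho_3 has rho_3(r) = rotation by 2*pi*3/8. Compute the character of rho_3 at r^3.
chi_{rho_3}(r^3) = 2*cos(2*pi*3*3/8) = sqrt(2)

Why: rho_3(r^3) is rotation by angle 2*pi*3*3/8, whose trace is 2*cos(2*pi*3*3/8) = sqrt(2).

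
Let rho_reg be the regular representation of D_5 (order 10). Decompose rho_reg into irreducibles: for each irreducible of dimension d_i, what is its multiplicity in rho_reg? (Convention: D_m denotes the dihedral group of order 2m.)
Each irreducible V_i of dimension d_i appears with multiplicity d_i, i.e. rho_reg = (direct sum over all irreducibles V_i) d_i V_i. The irreducible dimensions for D_5 are 1, 1, 2, 2: 2 irreducibles of dimension 1, each with multiplicity 1; 2 irreducibles of dimension 2, each with multiplicity 2. Total dimension 2*1*1 + 2*2*2 = 10 = |G|.

Derivation: General theorem: in the regular representation of a finite group G, each irreducible appears with multiplicity equal to its dimension. Check: dim(rho_reg) = sum d_i^2 = 1 + 1 + 4 + 4 = 10 = |G|.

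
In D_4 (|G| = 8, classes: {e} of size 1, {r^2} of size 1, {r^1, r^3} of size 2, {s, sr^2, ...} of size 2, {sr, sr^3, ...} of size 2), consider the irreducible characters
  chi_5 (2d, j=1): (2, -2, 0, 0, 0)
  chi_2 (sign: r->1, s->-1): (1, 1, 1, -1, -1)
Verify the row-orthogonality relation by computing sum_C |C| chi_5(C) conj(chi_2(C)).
Sum = 0; so <chi_5, chi_2> = 0 (distinct irreducibles are orthogonal).

Details: Compute term by term over conjugacy classes (|C| * chi_5(C) * conj(chi_2(C))):
  1*(2)*conj(1) + 1*(-2)*conj(1) + 2*(0)*conj(1) + 2*(0)*conj(-1) + 2*(0)*conj(-1)
  = (2) + (-2) + (0) + (0) + (0)
  = 0.
Dividing by |G| = 8 gives 0/8 = 0, matching the row-orthogonality relation <chi_5, chi_2> = [chi_5 = chi_2].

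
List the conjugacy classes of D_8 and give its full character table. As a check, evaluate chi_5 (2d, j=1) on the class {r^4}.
Conjugacy classes: {e} of size 1, {r^4} of size 1, {r^1, r^7} of size 2, {r^2, r^6} of size 2, {r^3, r^5} of size 2, {s, sr^2, ...} of size 4, {sr, sr^3, ...} of size 4.
Character table:
  irrep \ class              {e} (size 1)  {r^4} (size 1)  {r^1, r^7} (size 2)  {r^2, r^6} (size 2)  {r^3, r^5} (size 2)  {s, sr^2, ...} (size 4)  {sr, sr^3, ...} (size 4)
  chi_1 (triv)               1             1               1                    1                    1                    1                        1                       
  chi_2 (sign: r->1, s->-1)  1             1               1                    1                    1                    -1                       -1                      
  chi_3 (r->-1, s->1)        1             1               -1                   1                    -1                   1                        -1                      
  chi_4 (r->-1, s->-1)       1             1               -1                   1                    -1                   -1                       1                       
  chi_5 (2d, j=1)            2             -2              sqrt(2)              0                    -sqrt(2)             0                        0                       
  chi_6 (2d, j=2)            2             2               0                    -2                   0                    0                        0                       
  chi_7 (2d, j=3)            2             -2              -sqrt(2)             0                    sqrt(2)              0                        0                       

Spot check: chi_5 (2d, j=1) on {r^4} = -2.

Solution. D_8 has order 2*8 = 16 with 7 conjugacy classes, hence 7 irreducibles. Sum of squared dims 1 + 1 + 1 + 1 + 4 + 4 + 4 = 16 = |G|. Linear characters come from the abelianisation; the 2-dimensional irreps have character r^k -> 2*cos(2*pi*j*k/8), reflections -> 0.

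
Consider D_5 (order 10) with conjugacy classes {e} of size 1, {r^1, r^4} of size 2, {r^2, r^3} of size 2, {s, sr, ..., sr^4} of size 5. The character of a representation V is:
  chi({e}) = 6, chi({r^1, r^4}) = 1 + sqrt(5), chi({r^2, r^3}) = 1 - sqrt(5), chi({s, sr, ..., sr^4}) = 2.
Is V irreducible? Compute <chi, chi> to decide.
Not irreducible (reducible): <chi, chi> = 8 > 1.

Reasoning: <chi, chi> = (1/|G|) sum_C |C| * |chi(C)|^2 = (1/10)[1*|6|^2 + 2*|1 + sqrt(5)|^2 + 2*|1 - sqrt(5)|^2 + 5*|2|^2]
  = (1/10)[(36) + (4*sqrt(5) + 12) + (12 - 4*sqrt(5)) + (20)] = 80/10 = 8.
A character is irreducible iff <chi, chi> = 1, so this representation is reducible.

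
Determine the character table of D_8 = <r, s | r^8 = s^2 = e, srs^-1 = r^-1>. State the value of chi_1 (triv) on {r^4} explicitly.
Conjugacy classes: {e} of size 1, {r^4} of size 1, {r^1, r^7} of size 2, {r^2, r^6} of size 2, {r^3, r^5} of size 2, {s, sr^2, ...} of size 4, {sr, sr^3, ...} of size 4.
Character table:
  irrep \ class              {e} (size 1)  {r^4} (size 1)  {r^1, r^7} (size 2)  {r^2, r^6} (size 2)  {r^3, r^5} (size 2)  {s, sr^2, ...} (size 4)  {sr, sr^3, ...} (size 4)
  chi_1 (triv)               1             1               1                    1                    1                    1                        1                       
  chi_2 (sign: r->1, s->-1)  1             1               1                    1                    1                    -1                       -1                      
  chi_3 (r->-1, s->1)        1             1               -1                   1                    -1                   1                        -1                      
  chi_4 (r->-1, s->-1)       1             1               -1                   1                    -1                   -1                       1                       
  chi_5 (2d, j=1)            2             -2              sqrt(2)              0                    -sqrt(2)             0                        0                       
  chi_6 (2d, j=2)            2             2               0                    -2                   0                    0                        0                       
  chi_7 (2d, j=3)            2             -2              -sqrt(2)             0                    sqrt(2)              0                        0                       

Spot check: chi_1 (triv) on {r^4} = 1.

Argument: D_8 has order 2*8 = 16 with 7 conjugacy classes, hence 7 irreducibles. Sum of squared dims 1 + 1 + 1 + 1 + 4 + 4 + 4 = 16 = |G|. Linear characters come from the abelianisation; the 2-dimensional irreps have character r^k -> 2*cos(2*pi*j*k/8), reflections -> 0.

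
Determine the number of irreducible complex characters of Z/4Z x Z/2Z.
8

Justification: The number of irreducible complex representations of a finite group equals its number of conjugacy classes. Z/4Z x Z/2Z is abelian of order 8, so every element is its own conjugacy class: 8 classes, so Z/4Z x Z/2Z (order 8) has exactly 8 irreducible complex representations.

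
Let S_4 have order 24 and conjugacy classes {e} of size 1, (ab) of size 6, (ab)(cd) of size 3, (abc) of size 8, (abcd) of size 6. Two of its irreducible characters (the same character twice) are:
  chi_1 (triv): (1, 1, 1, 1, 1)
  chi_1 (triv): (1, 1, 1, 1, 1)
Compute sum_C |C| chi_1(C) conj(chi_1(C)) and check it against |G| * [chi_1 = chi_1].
Sum = 24 = |G| = 24; so <chi_1, chi_1> = 1 (norm-1 confirms irreducibility).

Reasoning: Compute term by term over conjugacy classes (|C| * chi_1(C) * conj(chi_1(C))):
  1*(1)*conj(1) + 6*(1)*conj(1) + 3*(1)*conj(1) + 8*(1)*conj(1) + 6*(1)*conj(1)
  = (1) + (6) + (3) + (8) + (6)
  = 24.
Dividing by |G| = 24 gives 24/24 = 1, matching the row-orthogonality relation <chi_1, chi_1> = [chi_1 = chi_1].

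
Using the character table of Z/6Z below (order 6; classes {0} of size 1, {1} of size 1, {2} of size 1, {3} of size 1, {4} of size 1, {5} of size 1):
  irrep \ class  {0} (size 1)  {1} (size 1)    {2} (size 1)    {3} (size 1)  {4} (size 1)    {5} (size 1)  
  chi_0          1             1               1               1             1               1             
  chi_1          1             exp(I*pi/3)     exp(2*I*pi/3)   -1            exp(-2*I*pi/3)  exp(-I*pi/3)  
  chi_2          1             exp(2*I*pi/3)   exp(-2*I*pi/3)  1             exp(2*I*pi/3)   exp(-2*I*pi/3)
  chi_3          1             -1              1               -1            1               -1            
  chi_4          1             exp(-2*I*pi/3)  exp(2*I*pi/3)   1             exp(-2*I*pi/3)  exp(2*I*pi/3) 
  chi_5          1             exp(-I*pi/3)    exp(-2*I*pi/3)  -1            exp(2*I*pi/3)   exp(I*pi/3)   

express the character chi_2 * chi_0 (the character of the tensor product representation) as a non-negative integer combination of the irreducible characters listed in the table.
chi_2 tensor chi_0 = chi_2 (all other irreducibles have multiplicity 0).

Derivation: The character of a tensor product is the pointwise product (chi_2 * chi_0)(C) = chi_2(C) * chi_0(C):
  {0}: (1)*(1), {1}: (exp(2*I*pi/3))*(1), {2}: (exp(-2*I*pi/3))*(1), {3}: (1)*(1), {4}: (exp(2*I*pi/3))*(1), {5}: (exp(-2*I*pi/3))*(1)
so (chi_2 * chi_0) takes values
  {0} -> 1, {1} -> exp(2*I*pi/3), {2} -> exp(-2*I*pi/3), {3} -> 1, {4} -> exp(2*I*pi/3), {5} -> exp(-2*I*pi/3).
Now take the inner product of this character with each irreducible chi from the table, <chi_2*chi_0, chi> = (1/6) sum_C |C| (chi_2*chi_0)(C) conj(chi(C)):
  <chi_2*chi_0, chi_0> = (1/6)[1*(1)*conj(1) + 1*(exp(2*I*pi/3))*conj(1) + 1*(exp(-2*I*pi/3))*conj(1) + 1*(1)*conj(1) + 1*(exp(2*I*pi/3))*conj(1) + 1*(exp(-2*I*pi/3))*conj(1)]
      = (1/6)[(1) + (exp(2*I*pi/3)) + (exp(-2*I*pi/3)) + (1) + (exp(2*I*pi/3)) + (exp(-2*I*pi/3))] = 0/6 = 0
  <chi_2*chi_0, chi_1> = (1/6)[1*(1)*conj(1) + 1*(exp(2*I*pi/3))*conj(exp(I*pi/3)) + 1*(exp(-2*I*pi/3))*conj(exp(2*I*pi/3)) + 1*(1)*conj(-1) + 1*(exp(2*I*pi/3))*conj(exp(-2*I*pi/3)) + 1*(exp(-2*I*pi/3))*conj(exp(-I*pi/3))]
      = (1/6)[(1) + (exp(I*pi/3)) + (exp(2*I*pi/3)) + (-1) + (exp(-2*I*pi/3)) + (exp(-I*pi/3))] = 0/6 = 0
  <chi_2*chi_0, chi_2> = (1/6)[1*(1)*conj(1) + 1*(exp(2*I*pi/3))*conj(exp(2*I*pi/3)) + 1*(exp(-2*I*pi/3))*conj(exp(-2*I*pi/3)) + 1*(1)*conj(1) + 1*(exp(2*I*pi/3))*conj(exp(2*I*pi/3)) + 1*(exp(-2*I*pi/3))*conj(exp(-2*I*pi/3))]
      = (1/6)[(1) + (1) + (1) + (1) + (1) + (1)] = 6/6 = 1
  <chi_2*chi_0, chi_3> = (1/6)[1*(1)*conj(1) + 1*(exp(2*I*pi/3))*conj(-1) + 1*(exp(-2*I*pi/3))*conj(1) + 1*(1)*conj(-1) + 1*(exp(2*I*pi/3))*conj(1) + 1*(exp(-2*I*pi/3))*conj(-1)]
      = (1/6)[(1) + (-exp(2*I*pi/3)) + (exp(-2*I*pi/3)) + (-1) + (exp(2*I*pi/3)) + (-exp(-2*I*pi/3))] = 0/6 = 0
  <chi_2*chi_0, chi_4> = (1/6)[1*(1)*conj(1) + 1*(exp(2*I*pi/3))*conj(exp(-2*I*pi/3)) + 1*(exp(-2*I*pi/3))*conj(exp(2*I*pi/3)) + 1*(1)*conj(1) + 1*(exp(2*I*pi/3))*conj(exp(-2*I*pi/3)) + 1*(exp(-2*I*pi/3))*conj(exp(2*I*pi/3))]
      = (1/6)[(1) + (exp(-2*I*pi/3)) + (exp(2*I*pi/3)) + (1) + (exp(-2*I*pi/3)) + (exp(2*I*pi/3))] = 0/6 = 0
  <chi_2*chi_0, chi_5> = (1/6)[1*(1)*conj(1) + 1*(exp(2*I*pi/3))*conj(exp(-I*pi/3)) + 1*(exp(-2*I*pi/3))*conj(exp(-2*I*pi/3)) + 1*(1)*conj(-1) + 1*(exp(2*I*pi/3))*conj(exp(2*I*pi/3)) + 1*(exp(-2*I*pi/3))*conj(exp(I*pi/3))]
      = (1/6)[(1) + (-1) + (1) + (-1) + (1) + (-1)] = 0/6 = 0
(Exp terms are combined using exp(i*s)*conj(exp(i*t)) = exp(i*(s-t)), and sums of them are collapsed using the identity that for every m > 1 the m distinct m-th roots of unity sum to 0, e.g. 1 + exp(2*I*pi/3) + exp(-2*I*pi/3) = 0.)
Hence the multiplicities are chi_2: 1. Dimension check: dim(chi_2)*dim(chi_0) = 1*1 = 1 and sum (mult * dim) = 1*1 = 1.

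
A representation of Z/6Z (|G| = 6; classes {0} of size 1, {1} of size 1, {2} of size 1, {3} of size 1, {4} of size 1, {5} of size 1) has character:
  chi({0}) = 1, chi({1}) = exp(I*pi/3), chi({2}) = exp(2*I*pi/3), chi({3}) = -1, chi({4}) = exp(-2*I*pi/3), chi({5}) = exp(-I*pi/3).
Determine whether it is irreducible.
Irreducible: <chi, chi> = 1.

Solution. <chi, chi> = (1/|G|) sum_C |C| * |chi(C)|^2 = (1/6)[1*|1|^2 + 1*|exp(I*pi/3)|^2 + 1*|exp(2*I*pi/3)|^2 + 1*|-1|^2 + 1*|exp(-2*I*pi/3)|^2 + 1*|exp(-I*pi/3)|^2]
  = (1/6)[(1) + (1) + (1) + (1) + (1) + (1)] = 6/6 = 1.
(Exp terms are combined using exp(i*s)*conj(exp(i*t)) = exp(i*(s-t)), and sums of them are collapsed using the identity that for every m > 1 the m distinct m-th roots of unity sum to 0, e.g. 1 + exp(2*I*pi/3) + exp(-2*I*pi/3) = 0.)
A character is irreducible iff <chi, chi> = 1, so this representation is irreducible.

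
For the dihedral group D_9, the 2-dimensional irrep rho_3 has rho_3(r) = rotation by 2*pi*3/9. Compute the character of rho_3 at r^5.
chi_{rho_3}(r^5) = 2*cos(2*pi*3*5/9) = -1

Working: rho_3(r^5) is rotation by angle 2*pi*3*5/9, whose trace is 2*cos(2*pi*3*5/9) = -1.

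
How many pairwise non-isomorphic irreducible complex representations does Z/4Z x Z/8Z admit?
32

Derivation: The number of irreducible complex representations of a finite group equals its number of conjugacy classes. Z/4Z x Z/8Z is abelian of order 32, so every element is its own conjugacy class: 32 classes, so Z/4Z x Z/8Z (order 32) has exactly 32 irreducible complex representations.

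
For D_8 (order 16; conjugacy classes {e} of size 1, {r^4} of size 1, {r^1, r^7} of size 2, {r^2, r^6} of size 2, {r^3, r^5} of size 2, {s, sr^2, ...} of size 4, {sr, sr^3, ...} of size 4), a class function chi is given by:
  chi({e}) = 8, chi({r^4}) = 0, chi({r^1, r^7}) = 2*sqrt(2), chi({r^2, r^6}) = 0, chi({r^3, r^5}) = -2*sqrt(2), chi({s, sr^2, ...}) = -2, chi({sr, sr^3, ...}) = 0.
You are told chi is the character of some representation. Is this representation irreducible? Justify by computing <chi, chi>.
Not irreducible (reducible): <chi, chi> = 7 > 1.

Proof sketch: <chi, chi> = (1/|G|) sum_C |C| * |chi(C)|^2 = (1/16)[1*|8|^2 + 1*|0|^2 + 2*|2*sqrt(2)|^2 + 2*|0|^2 + 2*|-2*sqrt(2)|^2 + 4*|-2|^2 + 4*|0|^2]
  = (1/16)[(64) + (0) + (16) + (0) + (16) + (16) + (0)] = 112/16 = 7.
A character is irreducible iff <chi, chi> = 1, so this representation is reducible.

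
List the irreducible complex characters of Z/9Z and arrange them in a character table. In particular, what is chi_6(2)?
Character table of Z/9Z (irreps indexed chi_0,...,chi_8 with chi_k(m) = zeta_9^(k*m), zeta_9 = exp(2*pi*i/9)):
  irrep \ class  {0} (size 1)  {1} (size 1)    {2} (size 1)    {3} (size 1)    {4} (size 1)    {5} (size 1)    {6} (size 1)    {7} (size 1)    {8} (size 1)  
  chi_0          1             1               1               1               1               1               1               1               1             
  chi_1          1             exp(2*I*pi/9)   exp(4*I*pi/9)   exp(2*I*pi/3)   exp(8*I*pi/9)   exp(-8*I*pi/9)  exp(-2*I*pi/3)  exp(-4*I*pi/9)  exp(-2*I*pi/9)
  chi_2          1             exp(4*I*pi/9)   exp(8*I*pi/9)   exp(-2*I*pi/3)  exp(-2*I*pi/9)  exp(2*I*pi/9)   exp(2*I*pi/3)   exp(-8*I*pi/9)  exp(-4*I*pi/9)
  chi_3          1             exp(2*I*pi/3)   exp(-2*I*pi/3)  1               exp(2*I*pi/3)   exp(-2*I*pi/3)  1               exp(2*I*pi/3)   exp(-2*I*pi/3)
  chi_4          1             exp(8*I*pi/9)   exp(-2*I*pi/9)  exp(2*I*pi/3)   exp(-4*I*pi/9)  exp(4*I*pi/9)   exp(-2*I*pi/3)  exp(2*I*pi/9)   exp(-8*I*pi/9)
  chi_5          1             exp(-8*I*pi/9)  exp(2*I*pi/9)   exp(-2*I*pi/3)  exp(4*I*pi/9)   exp(-4*I*pi/9)  exp(2*I*pi/3)   exp(-2*I*pi/9)  exp(8*I*pi/9) 
  chi_6          1             exp(-2*I*pi/3)  exp(2*I*pi/3)   1               exp(-2*I*pi/3)  exp(2*I*pi/3)   1               exp(-2*I*pi/3)  exp(2*I*pi/3) 
  chi_7          1             exp(-4*I*pi/9)  exp(-8*I*pi/9)  exp(2*I*pi/3)   exp(2*I*pi/9)   exp(-2*I*pi/9)  exp(-2*I*pi/3)  exp(8*I*pi/9)   exp(4*I*pi/9) 
  chi_8          1             exp(-2*I*pi/9)  exp(-4*I*pi/9)  exp(-2*I*pi/3)  exp(-8*I*pi/9)  exp(8*I*pi/9)   exp(2*I*pi/3)   exp(4*I*pi/9)   exp(2*I*pi/9) 

Spot check: chi_6(2) = zeta_9^(6*2) = zeta_9^12 = exp(2*I*pi/3).

Argument: Z/9Z is abelian, so all 9 irreducible complex representations are 1-dimensional. They are given by chi_k(m) = zeta_9^(k*m) for k = 0,...,8. Row orthogonality: sum_m chi_k(m) conj(chi_l(m)) = 9 * [k = l].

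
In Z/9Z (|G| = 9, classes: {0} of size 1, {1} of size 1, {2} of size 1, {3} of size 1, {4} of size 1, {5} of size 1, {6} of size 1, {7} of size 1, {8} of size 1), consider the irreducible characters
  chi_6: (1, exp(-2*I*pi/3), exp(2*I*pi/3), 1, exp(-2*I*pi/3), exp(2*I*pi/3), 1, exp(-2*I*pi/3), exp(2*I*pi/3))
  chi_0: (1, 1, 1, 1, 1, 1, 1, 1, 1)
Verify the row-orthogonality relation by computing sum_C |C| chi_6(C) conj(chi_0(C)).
Sum = 0; so <chi_6, chi_0> = 0 (distinct irreducibles are orthogonal).

Compute term by term over conjugacy classes (|C| * chi_6(C) * conj(chi_0(C))):
  1*(1)*conj(1) + 1*(exp(-2*I*pi/3))*conj(1) + 1*(exp(2*I*pi/3))*conj(1) + 1*(1)*conj(1) + 1*(exp(-2*I*pi/3))*conj(1) + 1*(exp(2*I*pi/3))*conj(1) + 1*(1)*conj(1) + 1*(exp(-2*I*pi/3))*conj(1) + 1*(exp(2*I*pi/3))*conj(1)
  = (1) + (exp(-2*I*pi/3)) + (exp(2*I*pi/3)) + (1) + (exp(-2*I*pi/3)) + (exp(2*I*pi/3)) + (1) + (exp(-2*I*pi/3)) + (exp(2*I*pi/3))
  = 0.
(Exp terms are combined using exp(i*s)*conj(exp(i*t)) = exp(i*(s-t)), and sums of them are collapsed using the identity that for every m > 1 the m distinct m-th roots of unity sum to 0, e.g. 1 + exp(2*I*pi/3) + exp(-2*I*pi/3) = 0.)
Dividing by |G| = 9 gives 0/9 = 0, matching the row-orthogonality relation <chi_6, chi_0> = [chi_6 = chi_0].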